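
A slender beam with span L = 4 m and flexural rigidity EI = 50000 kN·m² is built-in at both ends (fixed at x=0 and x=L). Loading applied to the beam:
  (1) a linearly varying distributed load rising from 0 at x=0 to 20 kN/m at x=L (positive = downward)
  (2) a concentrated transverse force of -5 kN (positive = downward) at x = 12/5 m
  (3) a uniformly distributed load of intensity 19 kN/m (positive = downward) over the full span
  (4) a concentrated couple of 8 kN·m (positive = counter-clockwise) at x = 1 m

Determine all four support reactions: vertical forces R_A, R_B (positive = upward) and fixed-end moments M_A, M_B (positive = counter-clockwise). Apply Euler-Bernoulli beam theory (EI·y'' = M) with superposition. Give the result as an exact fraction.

R_A = 5049/100 kN, M_A = 1629/50 kN·m, R_B = 6051/100 kN, M_B = -5393/150 kN·m

Load 1 — triangular load w₀=20 kN/m (0→w₀ over full span):
  R_A = 3w₀L/20 = 3·20·4/20 = 12 kN
  M_A = w₀L²/30 = 20·4²/30 = 32/3 kN·m
  R_B = 7w₀L/20 = 7·20·4/20 = 28 kN
  M_B = -w₀L²/20 = -20·4²/20 = -16 kN·m
Load 2 — point force P=-5 kN at a=12/5 m (b=L-a=8/5):
  R_A = Pb²(3a+b)/L³ = (-5)·(8/5)²·(3·(12/5)+(8/5))/4³ = -44/25 kN
  M_A = Pab²/L² = (-5)·(12/5)·(8/5)²/4² = -48/25 kN·m
  R_B = Pa²(a+3b)/L³ = (-5)·(12/5)²·((12/5)+3·(8/5))/4³ = -81/25 kN
  M_B = -Pa²b/L² = -(-5)·(12/5)²·(8/5)/4² = 72/25 kN·m
Load 3 — uniform load w=19 kN/m over full span:
  R_A = wL/2 = 19·4/2 = 38 kN
  M_A = wL²/12 = 19·4²/12 = 76/3 kN·m
  R_B = wL/2 = 19·4/2 = 38 kN
  M_B = -wL²/12 = -19·4²/12 = -76/3 kN·m
Load 4 — applied couple M₀=8 kN·m at a=1 m (b=L-a=3):
  R_A = 6M₀ab/L³ = 6·8·1·3/4³ = 9/4 kN
  M_A = M₀b(2a-b)/L² = 8·3·(2·1-3)/4² = -3/2 kN·m
  R_B = -6M₀ab/L³ = -6·8·1·3/4³ = -9/4 kN
  M_B = M₀a(2b-a)/L² = 8·1·(2·3-1)/4² = 5/2 kN·m
Superposition: R_A = 5049/100 kN, M_A = 1629/50 kN·m, R_B = 6051/100 kN, M_B = -5393/150 kN·m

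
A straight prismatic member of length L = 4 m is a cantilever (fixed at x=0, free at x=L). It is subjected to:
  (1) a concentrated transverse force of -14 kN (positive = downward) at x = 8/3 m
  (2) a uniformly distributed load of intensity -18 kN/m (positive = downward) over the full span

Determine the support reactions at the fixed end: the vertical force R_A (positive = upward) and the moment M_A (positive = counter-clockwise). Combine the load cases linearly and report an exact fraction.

R_A = -86 kN, M_A = -544/3 kN·m

Load 1 — point force P=-14 kN at a=8/3 m (b=L-a=4/3):
  R_A = P = (-14) = -14 kN
  M_A = Pa = (-14)·(8/3) = -112/3 kN·m
Load 2 — uniform load w=-18 kN/m over full span:
  R_A = wL = (-18)·4 = -72 kN
  M_A = wL²/2 = (-18)·4²/2 = -144 kN·m
Superposition: R_A = -86 kN, M_A = -544/3 kN·m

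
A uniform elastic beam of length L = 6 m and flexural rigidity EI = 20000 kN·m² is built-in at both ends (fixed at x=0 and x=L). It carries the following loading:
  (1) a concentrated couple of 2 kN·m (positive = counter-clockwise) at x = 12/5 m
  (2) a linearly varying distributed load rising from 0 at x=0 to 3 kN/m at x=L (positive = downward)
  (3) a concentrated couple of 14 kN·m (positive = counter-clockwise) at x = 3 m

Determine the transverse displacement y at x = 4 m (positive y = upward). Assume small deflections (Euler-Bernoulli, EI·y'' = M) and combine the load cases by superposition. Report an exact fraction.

Load 1 — applied couple M₀=2 kN·m at a=12/5 m (b=L-a=18/5):
  y_1 = (R_Ax³/6 - M_Ax²/2 - M₀(x-a)²/2)/EI  [x>a] with R_A=12/25, M_A=6/25 = ((12/25)·4³/6 - (6/25)·4²/2 - 2·(4-(12/5))²/2)/20000 = 1/31250 m
Load 2 — triangular load w₀=3 kN/m (0→w₀ over full span):
  y_2 = -w₀x²(L-x)²(x+2L)/(120LEI) = -3·4²·(6-4)²·(4+2·6)/(120·6·20000) = -2/9375 m
Load 3 — applied couple M₀=14 kN·m at a=3 m (b=L-a=3):
  y_3 = (R_Ax³/6 - M_Ax²/2 - M₀(x-a)²/2)/EI  [x>a] with R_A=7/2, M_A=7/2 = ((7/2)·4³/6 - (7/2)·4²/2 - 14·(4-3)²/2)/20000 = 7/60000 m
Superposition: y = Σ y_i = -97/1500000 m ≈ -0.000065 m

y(4) = -97/1500000 m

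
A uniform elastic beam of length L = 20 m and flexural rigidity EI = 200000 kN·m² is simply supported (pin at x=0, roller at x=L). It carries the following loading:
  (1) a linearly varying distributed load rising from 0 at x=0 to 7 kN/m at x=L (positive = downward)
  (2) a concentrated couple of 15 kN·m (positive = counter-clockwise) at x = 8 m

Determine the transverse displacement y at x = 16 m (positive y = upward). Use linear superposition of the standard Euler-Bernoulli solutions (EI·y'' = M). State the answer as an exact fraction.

Load 1 — triangular load w₀=7 kN/m (0→w₀ over full span):
  y_1 = -w₀x(7L⁴-10L²x²+3x⁴)/(360LEI) = -7·16·(7·20⁴-10·20²·16²+3·16⁴)/(360·20·200000) = -1778/78125 m
Load 2 — applied couple M₀=15 kN·m at a=8 m (b=L-a=12):
  y_2 = (M₀x³/(6L)-M₀(x-a)²/2+C₁x)/EI  [x>a] with C₁=M₀(3b²-L²)/(6L)=4 = (15·16³/(6·20)-15·(16-8)²/2+4·16)/200000 = 3/6250 m
Superposition: y = Σ y_i = -3481/156250 m ≈ -0.022278 m

y(16) = -3481/156250 m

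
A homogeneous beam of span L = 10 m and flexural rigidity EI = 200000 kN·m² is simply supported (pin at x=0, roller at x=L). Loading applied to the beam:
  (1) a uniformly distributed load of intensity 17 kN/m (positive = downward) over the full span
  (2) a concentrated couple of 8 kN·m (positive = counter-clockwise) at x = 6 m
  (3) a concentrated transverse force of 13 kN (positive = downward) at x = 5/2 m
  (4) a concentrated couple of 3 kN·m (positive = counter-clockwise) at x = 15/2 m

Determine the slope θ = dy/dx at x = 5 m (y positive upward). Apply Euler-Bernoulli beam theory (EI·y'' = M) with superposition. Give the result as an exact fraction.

Load 1 — uniform load w=17 kN/m over full span:
  θ_1 = -w(L³-6Lx²+4x³)/(24EI) = -17·(10³-6·10·5²+4·5³)/(24·200000) = 0 rad
Load 2 — applied couple M₀=8 kN·m at a=6 m (b=L-a=4):
  θ_2 = (M₀x²/(2L)+C₁)/EI  [x≤a] with C₁=M₀(3b²-L²)/(6L)=-104/15 = (8·5²/(2·10)+(-104/15))/200000 = 23/1500000 rad
Load 3 — point force P=13 kN at a=5/2 m (b=L-a=15/2):
  θ_3 = -Pa(2L²-6Lx+3x²+a²)/(6LEI)  [x>a] = -13·(5/2)·(2·10²-6·10·5+3·5²+(5/2)²)/(6·10·200000) = 13/256000 rad
Load 4 — applied couple M₀=3 kN·m at a=15/2 m (b=L-a=5/2):
  θ_4 = (M₀x²/(2L)+C₁)/EI  [x≤a] with C₁=M₀(3b²-L²)/(6L)=-65/16 = (3·5²/(2·10)+(-65/16))/200000 = -1/640000 rad
Superposition: θ = Σ θ_i = 6197/96000000 rad ≈ 0.000065 rad

θ(5) = 6197/96000000 rad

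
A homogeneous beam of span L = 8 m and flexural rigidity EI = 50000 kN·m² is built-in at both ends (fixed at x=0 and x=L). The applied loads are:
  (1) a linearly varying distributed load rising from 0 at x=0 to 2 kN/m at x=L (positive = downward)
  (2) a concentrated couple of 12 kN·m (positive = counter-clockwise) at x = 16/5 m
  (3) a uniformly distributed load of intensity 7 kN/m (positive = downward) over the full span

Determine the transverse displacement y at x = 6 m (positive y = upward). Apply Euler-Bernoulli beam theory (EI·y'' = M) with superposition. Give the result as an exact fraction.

y(6) = -219/250000 m

Load 1 — triangular load w₀=2 kN/m (0→w₀ over full span):
  y_1 = -w₀x²(L-x)²(x+2L)/(120LEI) = -2·6²·(8-6)²·(6+2·8)/(120·8·50000) = -33/250000 m
Load 2 — applied couple M₀=12 kN·m at a=16/5 m (b=L-a=24/5):
  y_2 = (R_Ax³/6 - M_Ax²/2 - M₀(x-a)²/2)/EI  [x>a] with R_A=54/25, M_A=36/25 = ((54/25)·6³/6 - (36/25)·6²/2 - 12·(6-(16/5))²/2)/50000 = 3/31250 m
Load 3 — uniform load w=7 kN/m over full span:
  y_3 = -wx²(L-x)²/(24EI) = -7·6²·(8-6)²/(24·50000) = -21/25000 m
Superposition: y = Σ y_i = -219/250000 m ≈ -0.000876 m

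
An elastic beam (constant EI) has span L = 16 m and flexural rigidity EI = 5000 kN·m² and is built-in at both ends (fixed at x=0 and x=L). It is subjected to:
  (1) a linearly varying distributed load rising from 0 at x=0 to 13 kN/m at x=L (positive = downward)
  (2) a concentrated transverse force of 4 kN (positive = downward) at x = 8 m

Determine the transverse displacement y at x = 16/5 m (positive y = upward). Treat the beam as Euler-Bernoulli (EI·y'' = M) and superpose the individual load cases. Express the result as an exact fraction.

Load 1 — triangular load w₀=13 kN/m (0→w₀ over full span):
  y_1 = -w₀x²(L-x)²(x+2L)/(120LEI) = -13·(16/5)²·(16-(16/5))²·((16/5)+2·16)/(120·16·5000) = -2342912/29296875 m
Load 2 — point force P=4 kN at a=8 m (b=L-a=8):
  y_2 = -Pb²x²(3aL-(3a+b)x)/(6L³EI)  [x≤a] = -4·8²·(16/5)²·(3·8·16-(3·8+8)·(16/5))/(6·16³·5000) = -1408/234375 m
Superposition: y = Σ y_i = -2518912/29296875 m ≈ -0.085979 m

y(16/5) = -2518912/29296875 m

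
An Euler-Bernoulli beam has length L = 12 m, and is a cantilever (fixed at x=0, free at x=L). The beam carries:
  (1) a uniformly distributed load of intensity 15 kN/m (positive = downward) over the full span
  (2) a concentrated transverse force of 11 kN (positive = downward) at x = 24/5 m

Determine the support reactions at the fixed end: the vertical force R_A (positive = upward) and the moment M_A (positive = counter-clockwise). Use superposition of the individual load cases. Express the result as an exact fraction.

R_A = 191 kN, M_A = 5664/5 kN·m

Load 1 — uniform load w=15 kN/m over full span:
  R_A = wL = 15·12 = 180 kN
  M_A = wL²/2 = 15·12²/2 = 1080 kN·m
Load 2 — point force P=11 kN at a=24/5 m (b=L-a=36/5):
  R_A = P = 11 kN
  M_A = Pa = 11·(24/5) = 264/5 kN·m
Superposition: R_A = 191 kN, M_A = 5664/5 kN·m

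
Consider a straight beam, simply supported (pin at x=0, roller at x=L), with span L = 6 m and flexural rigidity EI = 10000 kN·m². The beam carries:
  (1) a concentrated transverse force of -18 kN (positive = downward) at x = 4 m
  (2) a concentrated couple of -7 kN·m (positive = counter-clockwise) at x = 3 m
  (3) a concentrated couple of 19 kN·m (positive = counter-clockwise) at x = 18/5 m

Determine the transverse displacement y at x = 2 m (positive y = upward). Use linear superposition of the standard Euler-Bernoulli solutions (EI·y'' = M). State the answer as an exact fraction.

Load 1 — point force P=-18 kN at a=4 m (b=L-a=2):
  y_1 = -Pbx(L²-b²-x²)/(6LEI)  [x≤a] = -(-18)·2·2·(6²-2²-2²)/(6·6·10000) = 7/1250 m
Load 2 — applied couple M₀=-7 kN·m at a=3 m (b=L-a=3):
  y_2 = (M₀x³/(6L)+C₁x)/EI  [x≤a] with C₁=M₀(3b²-L²)/(6L)=7/4 = ((-7)·2³/(6·6)+(7/4)·2)/10000 = 7/36000 m
Load 3 — applied couple M₀=19 kN·m at a=18/5 m (b=L-a=12/5):
  y_3 = (M₀x³/(6L)+C₁x)/EI  [x≤a] with C₁=M₀(3b²-L²)/(6L)=-247/25 = (19·2³/(6·6)+(-247/25)·2)/10000 = -437/281250 m
Superposition: y = Σ y_i = 6361/1500000 m ≈ 0.004241 m

y(2) = 6361/1500000 m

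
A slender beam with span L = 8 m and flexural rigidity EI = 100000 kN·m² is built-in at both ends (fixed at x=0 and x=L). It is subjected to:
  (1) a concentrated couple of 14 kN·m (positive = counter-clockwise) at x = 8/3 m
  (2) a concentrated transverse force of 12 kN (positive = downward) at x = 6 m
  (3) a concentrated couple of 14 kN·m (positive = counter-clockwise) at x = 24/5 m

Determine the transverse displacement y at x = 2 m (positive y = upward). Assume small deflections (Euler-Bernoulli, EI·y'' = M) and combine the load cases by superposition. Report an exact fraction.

y(2) = -809/9000000 m

Load 1 — applied couple M₀=14 kN·m at a=8/3 m (b=L-a=16/3):
  y_1 = (R_Ax³/6 - M_Ax²/2)/EI  [x≤a] with R_A=7/3, M_A=0 = ((7/3)·2³/6 - 0·2²/2)/100000 = 7/225000 m
Load 2 — point force P=12 kN at a=6 m (b=L-a=2):
  y_2 = -Pb²x²(3aL-(3a+b)x)/(6L³EI)  [x≤a] = -12·2²·2²·(3·6·8-(3·6+2)·2)/(6·8³·100000) = -13/200000 m
Load 3 — applied couple M₀=14 kN·m at a=24/5 m (b=L-a=16/5):
  y_3 = (R_Ax³/6 - M_Ax²/2)/EI  [x≤a] with R_A=63/25, M_A=112/25 = ((63/25)·2³/6 - (112/25)·2²/2)/100000 = -7/125000 m
Superposition: y = Σ y_i = -809/9000000 m ≈ -0.000090 m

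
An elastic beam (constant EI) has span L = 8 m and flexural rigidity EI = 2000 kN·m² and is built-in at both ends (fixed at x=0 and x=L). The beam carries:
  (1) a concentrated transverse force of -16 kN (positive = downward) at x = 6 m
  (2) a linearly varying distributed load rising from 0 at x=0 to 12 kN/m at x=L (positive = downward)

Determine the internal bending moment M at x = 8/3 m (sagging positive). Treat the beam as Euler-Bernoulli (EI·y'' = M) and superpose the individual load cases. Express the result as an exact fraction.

M(8/3) = 998/135 kN·m

Load 1 — point force P=-16 kN at a=6 m (b=L-a=2):
  M_1 = Pb²(3a+b)x/L³ - Pab²/L²  [x≤a] = (-16)·2²·(3·6+2)·(8/3)/8³ - (-16)·6·2²/8² = -2/3 kN·m
Load 2 — triangular load w₀=12 kN/m (0→w₀ over full span):
  M_2 = 3w₀Lx/20 - w₀L²/30 - w₀x³/(6L) = 3·12·8·(8/3)/20 - 12·8²/30 - 12·(8/3)³/(6·8) = 1088/135 kN·m
Superposition: M = Σ M_i = 998/135 kN·m ≈ 7.392593 kN·m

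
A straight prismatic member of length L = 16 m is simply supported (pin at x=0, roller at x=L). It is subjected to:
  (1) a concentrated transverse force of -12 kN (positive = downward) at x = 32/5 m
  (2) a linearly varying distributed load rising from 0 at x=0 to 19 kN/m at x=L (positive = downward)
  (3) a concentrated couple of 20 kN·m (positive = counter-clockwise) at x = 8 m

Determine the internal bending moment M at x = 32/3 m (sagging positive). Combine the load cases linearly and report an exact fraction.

M(32/3) = 108532/405 kN·m

Load 1 — point force P=-12 kN at a=32/5 m (b=L-a=48/5):
  M_1 = Pa(L-x)/L  [x>a] = (-12)·(32/5)·(16-(32/3))/16 = -128/5 kN·m
Load 2 — triangular load w₀=19 kN/m (0→w₀ over full span):
  M_2 = w₀Lx/6 - w₀x³/(6L) = 19·16·(32/3)/6 - 19·(32/3)³/(6·16) = 24320/81 kN·m
Load 3 — applied couple M₀=20 kN·m at a=8 m (b=L-a=8):
  M_3 = M₀x/L - M₀  [x>a] = 20·(32/3)/16 - 20 = -20/3 kN·m
Superposition: M = Σ M_i = 108532/405 kN·m ≈ 267.980247 kN·m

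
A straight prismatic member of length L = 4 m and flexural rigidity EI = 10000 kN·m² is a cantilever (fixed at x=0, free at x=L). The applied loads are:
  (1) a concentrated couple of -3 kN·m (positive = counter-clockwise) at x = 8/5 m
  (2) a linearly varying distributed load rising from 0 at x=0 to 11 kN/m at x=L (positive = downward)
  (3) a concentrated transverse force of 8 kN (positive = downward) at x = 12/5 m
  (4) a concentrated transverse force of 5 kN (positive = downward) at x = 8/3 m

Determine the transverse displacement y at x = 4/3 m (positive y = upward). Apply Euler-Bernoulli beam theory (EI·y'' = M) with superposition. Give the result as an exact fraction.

y(4/3) = -6379/911250 m

Load 1 — applied couple M₀=-3 kN·m at a=8/5 m (b=L-a=12/5):
  y_1 = M₀x²/(2EI)  [x≤a] = (-3)·(4/3)²/(2·10000) = -1/3750 m
Load 2 — triangular load w₀=11 kN/m (0→w₀ over full span):
  y_2 = (w₀Lx³/12-w₀L²x²/6-w₀x⁵/(120L))/EI = (11·4·(4/3)³/12-11·4²·(4/3)²/6-11·(4/3)⁵/(120·4))/10000 = -9922/2278125 m
Load 3 — point force P=8 kN at a=12/5 m (b=L-a=8/5):
  y_3 = -Px²(3a-x)/(6EI)  [x≤a] = -8·(4/3)²·(3·(12/5)-(4/3))/(6·10000) = -352/253125 m
Load 4 — point force P=5 kN at a=8/3 m (b=L-a=4/3):
  y_4 = -Px²(3a-x)/(6EI)  [x≤a] = -5·(4/3)²·(3·(8/3)-(4/3))/(6·10000) = -2/2025 m
Superposition: y = Σ y_i = -6379/911250 m ≈ -0.007000 m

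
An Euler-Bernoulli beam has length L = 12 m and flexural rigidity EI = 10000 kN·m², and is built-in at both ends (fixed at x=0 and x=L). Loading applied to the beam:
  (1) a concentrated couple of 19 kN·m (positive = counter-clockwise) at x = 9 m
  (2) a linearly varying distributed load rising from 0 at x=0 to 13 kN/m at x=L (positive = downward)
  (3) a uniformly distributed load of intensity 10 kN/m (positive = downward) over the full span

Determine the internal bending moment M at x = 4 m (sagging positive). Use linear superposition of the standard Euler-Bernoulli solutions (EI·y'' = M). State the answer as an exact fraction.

Load 1 — applied couple M₀=19 kN·m at a=9 m (b=L-a=3):
  M_1 = R_Ax - M_A  [x≤a] with R_A=57/32, M_A=95/16 = (57/32)·4 - (95/16) = 19/16 kN·m
Load 2 — triangular load w₀=13 kN/m (0→w₀ over full span):
  M_2 = 3w₀Lx/20 - w₀L²/30 - w₀x³/(6L) = 3·13·12·4/20 - 13·12²/30 - 13·4³/(6·12) = 884/45 kN·m
Load 3 — uniform load w=10 kN/m over full span:
  M_3 = wLx/2 - wL²/12 - wx²/2 = 10·12·4/2 - 10·12²/12 - 10·4²/2 = 40 kN·m
Superposition: M = Σ M_i = 43799/720 kN·m ≈ 60.831944 kN·m

M(4) = 43799/720 kN·m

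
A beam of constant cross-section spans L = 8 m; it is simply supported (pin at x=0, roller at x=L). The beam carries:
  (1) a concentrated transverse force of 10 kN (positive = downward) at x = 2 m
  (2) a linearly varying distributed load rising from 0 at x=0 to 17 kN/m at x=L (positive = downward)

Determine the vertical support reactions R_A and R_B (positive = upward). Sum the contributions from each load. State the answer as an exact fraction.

Load 1 — point force P=10 kN at a=2 m (b=L-a=6):
  R_A = Pb/L = 10·6/8 = 15/2 kN
  R_B = Pa/L = 10·2/8 = 5/2 kN
Load 2 — triangular load w₀=17 kN/m (0→w₀ over full span):
  R_A = w₀L/6 = 17·8/6 = 68/3 kN
  R_B = w₀L/3 = 17·8/3 = 136/3 kN
Superposition: R_A = 181/6 kN, R_B = 287/6 kN

R_A = 181/6 kN, R_B = 287/6 kN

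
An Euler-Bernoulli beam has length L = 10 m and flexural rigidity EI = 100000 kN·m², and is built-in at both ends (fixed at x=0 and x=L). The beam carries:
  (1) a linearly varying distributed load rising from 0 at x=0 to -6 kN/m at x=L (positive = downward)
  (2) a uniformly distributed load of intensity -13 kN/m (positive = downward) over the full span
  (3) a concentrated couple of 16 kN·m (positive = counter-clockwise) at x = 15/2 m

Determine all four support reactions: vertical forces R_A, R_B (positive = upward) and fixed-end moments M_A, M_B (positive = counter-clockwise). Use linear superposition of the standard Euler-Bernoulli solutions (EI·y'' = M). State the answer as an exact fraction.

R_A = -361/5 kN, M_A = -370/3 kN·m, R_B = -439/5 kN, M_B = 406/3 kN·m

Load 1 — triangular load w₀=-6 kN/m (0→w₀ over full span):
  R_A = 3w₀L/20 = 3·(-6)·10/20 = -9 kN
  M_A = w₀L²/30 = (-6)·10²/30 = -20 kN·m
  R_B = 7w₀L/20 = 7·(-6)·10/20 = -21 kN
  M_B = -w₀L²/20 = -(-6)·10²/20 = 30 kN·m
Load 2 — uniform load w=-13 kN/m over full span:
  R_A = wL/2 = (-13)·10/2 = -65 kN
  M_A = wL²/12 = (-13)·10²/12 = -325/3 kN·m
  R_B = wL/2 = (-13)·10/2 = -65 kN
  M_B = -wL²/12 = -(-13)·10²/12 = 325/3 kN·m
Load 3 — applied couple M₀=16 kN·m at a=15/2 m (b=L-a=5/2):
  R_A = 6M₀ab/L³ = 6·16·(15/2)·(5/2)/10³ = 9/5 kN
  M_A = M₀b(2a-b)/L² = 16·(5/2)·(2·(15/2)-(5/2))/10² = 5 kN·m
  R_B = -6M₀ab/L³ = -6·16·(15/2)·(5/2)/10³ = -9/5 kN
  M_B = M₀a(2b-a)/L² = 16·(15/2)·(2·(5/2)-(15/2))/10² = -3 kN·m
Superposition: R_A = -361/5 kN, M_A = -370/3 kN·m, R_B = -439/5 kN, M_B = 406/3 kN·m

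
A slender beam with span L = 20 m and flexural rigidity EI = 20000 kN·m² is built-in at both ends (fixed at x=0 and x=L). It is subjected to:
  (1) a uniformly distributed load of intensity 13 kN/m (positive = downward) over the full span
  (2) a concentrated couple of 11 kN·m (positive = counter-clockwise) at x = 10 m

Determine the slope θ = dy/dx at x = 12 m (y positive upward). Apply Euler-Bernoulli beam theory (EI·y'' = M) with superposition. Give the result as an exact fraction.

θ(12) = 1051/50000 rad

Load 1 — uniform load w=13 kN/m over full span:
  θ_1 = -wx(L-x)(L-2x)/(12EI) = -13·12·(20-12)·(20-2·12)/(12·20000) = 13/625 rad
Load 2 — applied couple M₀=11 kN·m at a=10 m (b=L-a=10):
  θ_2 = (R_Ax²/2 - M_Ax - M₀(x-a))/EI  [x>a] with R_A=33/40, M_A=11/4 = ((33/40)·12²/2 - (11/4)·12 - 11·(12-10))/20000 = 11/50000 rad
Superposition: θ = Σ θ_i = 1051/50000 rad ≈ 0.021020 rad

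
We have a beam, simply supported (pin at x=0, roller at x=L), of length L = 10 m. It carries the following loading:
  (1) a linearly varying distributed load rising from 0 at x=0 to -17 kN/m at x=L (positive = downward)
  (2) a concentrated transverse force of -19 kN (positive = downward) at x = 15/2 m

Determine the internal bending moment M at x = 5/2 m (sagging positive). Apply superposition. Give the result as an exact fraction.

Load 1 — triangular load w₀=-17 kN/m (0→w₀ over full span):
  M_1 = w₀Lx/6 - w₀x³/(6L) = (-17)·10·(5/2)/6 - (-17)·(5/2)³/(6·10) = -2125/32 kN·m
Load 2 — point force P=-19 kN at a=15/2 m (b=L-a=5/2):
  M_2 = Pbx/L  [x≤a] = (-19)·(5/2)·(5/2)/10 = -95/8 kN·m
Superposition: M = Σ M_i = -2505/32 kN·m ≈ -78.281250 kN·m

M(5/2) = -2505/32 kN·m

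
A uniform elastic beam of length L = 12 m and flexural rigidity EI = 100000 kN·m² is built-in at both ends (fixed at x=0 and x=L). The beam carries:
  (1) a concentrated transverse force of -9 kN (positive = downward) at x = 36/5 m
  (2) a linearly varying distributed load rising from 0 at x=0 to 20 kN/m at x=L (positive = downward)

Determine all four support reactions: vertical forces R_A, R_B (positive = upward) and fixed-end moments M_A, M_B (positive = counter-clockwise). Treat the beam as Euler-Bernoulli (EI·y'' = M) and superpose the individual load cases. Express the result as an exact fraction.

Load 1 — point force P=-9 kN at a=36/5 m (b=L-a=24/5):
  R_A = Pb²(3a+b)/L³ = (-9)·(24/5)²·(3·(36/5)+(24/5))/12³ = -396/125 kN
  M_A = Pab²/L² = (-9)·(36/5)·(24/5)²/12² = -1296/125 kN·m
  R_B = Pa²(a+3b)/L³ = (-9)·(36/5)²·((36/5)+3·(24/5))/12³ = -729/125 kN
  M_B = -Pa²b/L² = -(-9)·(36/5)²·(24/5)/12² = 1944/125 kN·m
Load 2 — triangular load w₀=20 kN/m (0→w₀ over full span):
  R_A = 3w₀L/20 = 3·20·12/20 = 36 kN
  M_A = w₀L²/30 = 20·12²/30 = 96 kN·m
  R_B = 7w₀L/20 = 7·20·12/20 = 84 kN
  M_B = -w₀L²/20 = -20·12²/20 = -144 kN·m
Superposition: R_A = 4104/125 kN, M_A = 10704/125 kN·m, R_B = 9771/125 kN, M_B = -16056/125 kN·m

R_A = 4104/125 kN, M_A = 10704/125 kN·m, R_B = 9771/125 kN, M_B = -16056/125 kN·m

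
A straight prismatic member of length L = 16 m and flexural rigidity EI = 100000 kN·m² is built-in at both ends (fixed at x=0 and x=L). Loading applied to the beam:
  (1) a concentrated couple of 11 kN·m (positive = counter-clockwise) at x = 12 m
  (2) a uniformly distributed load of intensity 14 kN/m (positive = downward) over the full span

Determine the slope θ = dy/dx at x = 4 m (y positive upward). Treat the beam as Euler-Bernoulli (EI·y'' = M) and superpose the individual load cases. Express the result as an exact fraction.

θ(4) = -7289/1600000 rad

Load 1 — applied couple M₀=11 kN·m at a=12 m (b=L-a=4):
  θ_1 = (R_Ax²/2 - M_Ax)/EI  [x≤a] with R_A=99/128, M_A=55/16 = ((99/128)·4²/2 - (55/16)·4)/100000 = -121/1600000 rad
Load 2 — uniform load w=14 kN/m over full span:
  θ_2 = -wx(L-x)(L-2x)/(12EI) = -14·4·(16-4)·(16-2·4)/(12·100000) = -14/3125 rad
Superposition: θ = Σ θ_i = -7289/1600000 rad ≈ -0.004556 rad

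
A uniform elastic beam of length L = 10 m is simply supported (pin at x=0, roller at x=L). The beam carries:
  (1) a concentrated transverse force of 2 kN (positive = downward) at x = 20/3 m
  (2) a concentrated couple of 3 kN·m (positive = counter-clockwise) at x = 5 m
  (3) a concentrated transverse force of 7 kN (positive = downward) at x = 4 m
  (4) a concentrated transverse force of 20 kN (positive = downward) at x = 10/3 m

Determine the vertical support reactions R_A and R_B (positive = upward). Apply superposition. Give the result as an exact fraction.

R_A = 37/2 kN, R_B = 21/2 kN

Load 1 — point force P=2 kN at a=20/3 m (b=L-a=10/3):
  R_A = Pb/L = 2·(10/3)/10 = 2/3 kN
  R_B = Pa/L = 2·(20/3)/10 = 4/3 kN
Load 2 — applied couple M₀=3 kN·m at a=5 m (b=L-a=5):
  R_A = M₀/L = 3/10 kN
  R_B = -M₀/L = -3/10 kN
Load 3 — point force P=7 kN at a=4 m (b=L-a=6):
  R_A = Pb/L = 7·6/10 = 21/5 kN
  R_B = Pa/L = 7·4/10 = 14/5 kN
Load 4 — point force P=20 kN at a=10/3 m (b=L-a=20/3):
  R_A = Pb/L = 20·(20/3)/10 = 40/3 kN
  R_B = Pa/L = 20·(10/3)/10 = 20/3 kN
Superposition: R_A = 37/2 kN, R_B = 21/2 kN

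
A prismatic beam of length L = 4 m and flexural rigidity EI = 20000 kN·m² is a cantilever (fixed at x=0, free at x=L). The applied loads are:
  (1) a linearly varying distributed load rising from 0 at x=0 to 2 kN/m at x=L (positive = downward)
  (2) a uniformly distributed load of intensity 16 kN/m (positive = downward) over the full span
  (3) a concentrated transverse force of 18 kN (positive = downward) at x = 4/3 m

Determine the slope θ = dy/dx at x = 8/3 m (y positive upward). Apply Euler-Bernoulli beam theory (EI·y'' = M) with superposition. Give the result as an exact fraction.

Load 1 — triangular load w₀=2 kN/m (0→w₀ over full span):
  θ_1 = (w₀Lx²/4-w₀L²x/3-w₀x⁴/(24L))/EI = (2·4·(8/3)²/4-2·4²·(8/3)/3-2·(8/3)⁴/(24·4))/20000 = -116/151875 rad
Load 2 — uniform load w=16 kN/m over full span:
  θ_2 = -wx(x²-3Lx+3L²)/(6EI) = -16·(8/3)·((8/3)²-3·4·(8/3)+3·4²)/(6·20000) = -416/50625 rad
Load 3 — point force P=18 kN at a=4/3 m (b=L-a=8/3):
  θ_3 = -Pa²/(2EI)  [x>a] = -18·(4/3)²/(2·20000) = -1/1250 rad
Superposition: θ = Σ θ_i = -2971/303750 rad ≈ -0.009781 rad

θ(8/3) = -2971/303750 rad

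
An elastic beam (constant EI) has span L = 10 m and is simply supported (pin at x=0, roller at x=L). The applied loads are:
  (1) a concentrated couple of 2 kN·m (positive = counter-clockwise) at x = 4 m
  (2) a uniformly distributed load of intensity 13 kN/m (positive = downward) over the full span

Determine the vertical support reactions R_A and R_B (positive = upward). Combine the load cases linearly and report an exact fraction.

Load 1 — applied couple M₀=2 kN·m at a=4 m (b=L-a=6):
  R_A = M₀/L = 2/10 = 1/5 kN
  R_B = -M₀/L = -2/10 = -1/5 kN
Load 2 — uniform load w=13 kN/m over full span:
  R_A = wL/2 = 13·10/2 = 65 kN
  R_B = wL/2 = 13·10/2 = 65 kN
Superposition: R_A = 326/5 kN, R_B = 324/5 kN

R_A = 326/5 kN, R_B = 324/5 kN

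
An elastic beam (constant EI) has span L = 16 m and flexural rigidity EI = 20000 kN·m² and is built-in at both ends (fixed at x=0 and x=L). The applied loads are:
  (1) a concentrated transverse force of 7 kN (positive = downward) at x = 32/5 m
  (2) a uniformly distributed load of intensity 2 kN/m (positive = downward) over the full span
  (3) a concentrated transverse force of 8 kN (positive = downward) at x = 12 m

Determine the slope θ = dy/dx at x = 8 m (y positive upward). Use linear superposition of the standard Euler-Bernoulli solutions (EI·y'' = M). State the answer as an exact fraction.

θ(8) = -13/312500 rad

Load 1 — point force P=7 kN at a=32/5 m (b=L-a=48/5):
  θ_1 = Pa²(L-x)(2bL-(3b+a)(L-x))/(2L³EI)  [x>a] = 7·(32/5)²·(16-8)·(2·(48/5)·16-(3·(48/5)+(32/5))·(16-8))/(2·16³·20000) = 28/78125 rad
Load 2 — uniform load w=2 kN/m over full span:
  θ_2 = -wx(L-x)(L-2x)/(12EI) = -2·8·(16-8)·(16-2·8)/(12·20000) = 0 rad
Load 3 — point force P=8 kN at a=12 m (b=L-a=4):
  θ_3 = -Pb²x(2aL-(3a+b)x)/(2L³EI)  [x≤a] = -8·4²·8·(2·12·16-(3·12+4)·8)/(2·16³·20000) = -1/2500 rad
Superposition: θ = Σ θ_i = -13/312500 rad ≈ -0.000042 rad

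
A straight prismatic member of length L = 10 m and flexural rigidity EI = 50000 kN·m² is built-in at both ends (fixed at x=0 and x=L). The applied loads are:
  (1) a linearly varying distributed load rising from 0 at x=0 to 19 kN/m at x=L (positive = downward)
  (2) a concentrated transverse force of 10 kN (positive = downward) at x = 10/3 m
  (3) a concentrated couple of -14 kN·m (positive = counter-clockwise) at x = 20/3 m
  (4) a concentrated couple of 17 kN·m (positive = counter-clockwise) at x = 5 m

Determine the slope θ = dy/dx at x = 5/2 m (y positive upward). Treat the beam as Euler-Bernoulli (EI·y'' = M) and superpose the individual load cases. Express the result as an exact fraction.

Load 1 — triangular load w₀=19 kN/m (0→w₀ over full span):
  θ_1 = -w₀(2x(L-x)(L-2x)(x+2L)+x²(L-x)²)/(120LEI) = -19·(2·(5/2)·(10-(5/2))·(10-2·(5/2))·((5/2)+2·10)+(5/2)²·(10-(5/2))²)/(120·10·50000) = -741/512000 rad
Load 2 — point force P=10 kN at a=10/3 m (b=L-a=20/3):
  θ_2 = -Pb²x(2aL-(3a+b)x)/(2L³EI)  [x≤a] = -10·(20/3)²·(5/2)·(2·(10/3)·10-(3·(10/3)+(20/3))·(5/2))/(2·10³·50000) = -1/3600 rad
Load 3 — applied couple M₀=-14 kN·m at a=20/3 m (b=L-a=10/3):
  θ_3 = (R_Ax²/2 - M_Ax)/EI  [x≤a] with R_A=-28/15, M_A=-14/3 = ((-28/15)·(5/2)²/2 - (-14/3)·(5/2))/50000 = 7/60000 rad
Load 4 — applied couple M₀=17 kN·m at a=5 m (b=L-a=5):
  θ_4 = (R_Ax²/2 - M_Ax)/EI  [x≤a] with R_A=51/20, M_A=17/4 = ((51/20)·(5/2)²/2 - (17/4)·(5/2))/50000 = -17/320000 rad
Superposition: θ = Σ θ_i = -38281/23040000 rad ≈ -0.001662 rad

θ(5/2) = -38281/23040000 rad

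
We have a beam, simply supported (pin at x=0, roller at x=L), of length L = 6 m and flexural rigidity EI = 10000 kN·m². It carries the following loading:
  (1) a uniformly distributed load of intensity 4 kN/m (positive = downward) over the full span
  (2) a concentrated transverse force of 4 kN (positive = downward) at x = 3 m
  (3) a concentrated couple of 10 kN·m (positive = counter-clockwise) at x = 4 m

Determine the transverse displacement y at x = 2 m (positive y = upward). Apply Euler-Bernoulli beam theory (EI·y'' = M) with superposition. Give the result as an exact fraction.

y(2) = -383/45000 m

Load 1 — uniform load w=4 kN/m over full span:
  y_1 = -wx(L³-2Lx²+x³)/(24EI) = -4·2·(6³-2·6·2²+2³)/(24·10000) = -11/1875 m
Load 2 — point force P=4 kN at a=3 m (b=L-a=3):
  y_2 = -Pbx(L²-b²-x²)/(6LEI)  [x≤a] = -4·3·2·(6²-3²-2²)/(6·6·10000) = -23/15000 m
Load 3 — applied couple M₀=10 kN·m at a=4 m (b=L-a=2):
  y_3 = (M₀x³/(6L)+C₁x)/EI  [x≤a] with C₁=M₀(3b²-L²)/(6L)=-20/3 = (10·2³/(6·6)+(-20/3)·2)/10000 = -1/900 m
Superposition: y = Σ y_i = -383/45000 m ≈ -0.008511 m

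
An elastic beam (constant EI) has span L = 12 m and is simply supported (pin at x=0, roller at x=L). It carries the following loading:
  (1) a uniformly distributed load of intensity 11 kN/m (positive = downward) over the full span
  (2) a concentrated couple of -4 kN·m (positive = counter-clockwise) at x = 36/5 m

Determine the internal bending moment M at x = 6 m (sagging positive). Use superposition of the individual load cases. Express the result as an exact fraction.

Load 1 — uniform load w=11 kN/m over full span:
  M_1 = wx(L-x)/2 = 11·6·(12-6)/2 = 198 kN·m
Load 2 — applied couple M₀=-4 kN·m at a=36/5 m (b=L-a=24/5):
  M_2 = M₀x/L  [x≤a] = (-4)·6/12 = -2 kN·m
Superposition: M = Σ M_i = 196 kN·m ≈ 196.000000 kN·m

M(6) = 196 kN·m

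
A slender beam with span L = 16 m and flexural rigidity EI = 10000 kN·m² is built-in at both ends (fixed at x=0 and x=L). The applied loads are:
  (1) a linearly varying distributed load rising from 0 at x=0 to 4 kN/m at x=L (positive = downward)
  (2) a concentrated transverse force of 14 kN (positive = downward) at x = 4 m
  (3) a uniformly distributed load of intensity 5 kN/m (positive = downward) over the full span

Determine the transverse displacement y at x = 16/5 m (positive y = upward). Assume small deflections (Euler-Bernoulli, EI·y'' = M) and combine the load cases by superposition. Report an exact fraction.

y(16/5) = -1667948/29296875 m

Load 1 — triangular load w₀=4 kN/m (0→w₀ over full span):
  y_1 = -w₀x²(L-x)²(x+2L)/(120LEI) = -4·(16/5)²·(16-(16/5))²·((16/5)+2·16)/(120·16·10000) = -360448/29296875 m
Load 2 — point force P=14 kN at a=4 m (b=L-a=12):
  y_2 = -Pb²x²(3aL-(3a+b)x)/(6L³EI)  [x≤a] = -14·12²·(16/5)²·(3·4·16-(3·4+12)·(16/5))/(6·16³·10000) = -756/78125 m
Load 3 — uniform load w=5 kN/m over full span:
  y_3 = -wx²(L-x)²/(24EI) = -5·(16/5)²·(16-(16/5))²/(24·10000) = -8192/234375 m
Superposition: y = Σ y_i = -1667948/29296875 m ≈ -0.056933 m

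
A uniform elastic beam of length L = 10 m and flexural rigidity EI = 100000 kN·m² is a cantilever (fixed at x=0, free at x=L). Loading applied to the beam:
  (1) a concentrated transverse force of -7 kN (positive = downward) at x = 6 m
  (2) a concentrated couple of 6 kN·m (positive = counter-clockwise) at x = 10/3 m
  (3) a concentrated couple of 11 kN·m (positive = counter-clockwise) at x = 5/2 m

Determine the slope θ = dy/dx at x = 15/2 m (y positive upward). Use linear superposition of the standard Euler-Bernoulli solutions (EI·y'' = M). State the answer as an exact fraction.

Load 1 — point force P=-7 kN at a=6 m (b=L-a=4):
  θ_1 = -Pa²/(2EI)  [x>a] = -(-7)·6²/(2·100000) = 63/50000 rad
Load 2 — applied couple M₀=6 kN·m at a=10/3 m (b=L-a=20/3):
  θ_2 = M₀a/EI  [x>a] = 6·(10/3)/100000 = 1/5000 rad
Load 3 — applied couple M₀=11 kN·m at a=5/2 m (b=L-a=15/2):
  θ_3 = M₀a/EI  [x>a] = 11·(5/2)/100000 = 11/40000 rad
Superposition: θ = Σ θ_i = 347/200000 rad ≈ 0.001735 rad

θ(15/2) = 347/200000 rad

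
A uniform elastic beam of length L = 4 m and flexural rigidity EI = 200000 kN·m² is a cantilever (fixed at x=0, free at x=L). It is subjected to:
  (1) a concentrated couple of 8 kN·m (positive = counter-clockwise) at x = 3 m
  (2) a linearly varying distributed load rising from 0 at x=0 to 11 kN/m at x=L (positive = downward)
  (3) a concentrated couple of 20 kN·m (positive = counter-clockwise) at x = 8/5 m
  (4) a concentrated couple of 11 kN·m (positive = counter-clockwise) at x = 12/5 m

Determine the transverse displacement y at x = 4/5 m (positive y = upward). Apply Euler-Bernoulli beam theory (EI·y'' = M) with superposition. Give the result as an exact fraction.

Load 1 — applied couple M₀=8 kN·m at a=3 m (b=L-a=1):
  y_1 = M₀x²/(2EI)  [x≤a] = 8·(4/5)²/(2·200000) = 1/78125 m
Load 2 — triangular load w₀=11 kN/m (0→w₀ over full span):
  y_2 = (w₀Lx³/12-w₀L²x²/6-w₀x⁵/(120L))/EI = (11·4·(4/5)³/12-11·4²·(4/5)²/6-11·(4/5)⁵/(120·4))/200000 = -24761/292968750 m
Load 3 — applied couple M₀=20 kN·m at a=8/5 m (b=L-a=12/5):
  y_3 = M₀x²/(2EI)  [x≤a] = 20·(4/5)²/(2·200000) = 1/31250 m
Load 4 — applied couple M₀=11 kN·m at a=12/5 m (b=L-a=8/5):
  y_4 = M₀x²/(2EI)  [x≤a] = 11·(4/5)²/(2·200000) = 11/625000 m
Superposition: y = Σ y_i = -25919/1171875000 m ≈ -0.000022 m

y(4/5) = -25919/1171875000 m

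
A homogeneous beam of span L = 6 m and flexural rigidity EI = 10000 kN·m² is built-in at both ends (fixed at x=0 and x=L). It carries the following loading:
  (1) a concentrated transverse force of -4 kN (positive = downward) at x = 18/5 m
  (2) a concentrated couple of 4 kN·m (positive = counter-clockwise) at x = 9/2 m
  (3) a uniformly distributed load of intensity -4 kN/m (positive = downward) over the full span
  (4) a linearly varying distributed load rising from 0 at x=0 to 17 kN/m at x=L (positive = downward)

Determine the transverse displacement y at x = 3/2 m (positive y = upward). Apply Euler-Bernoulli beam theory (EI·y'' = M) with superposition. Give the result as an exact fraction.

y(3/2) = -15651/25600000 m

Load 1 — point force P=-4 kN at a=18/5 m (b=L-a=12/5):
  y_1 = -Pb²x²(3aL-(3a+b)x)/(6L³EI)  [x≤a] = -(-4)·(12/5)²·(3/2)²·(3·(18/5)·6-(3·(18/5)+(12/5))·(3/2))/(6·6³·10000) = 9/50000 m
Load 2 — applied couple M₀=4 kN·m at a=9/2 m (b=L-a=3/2):
  y_2 = (R_Ax³/6 - M_Ax²/2)/EI  [x≤a] with R_A=3/4, M_A=5/4 = ((3/4)·(3/2)³/6 - (5/4)·(3/2)²/2)/10000 = -63/640000 m
Load 3 — uniform load w=-4 kN/m over full span:
  y_3 = -wx²(L-x)²/(24EI) = -(-4)·(3/2)²·(6-(3/2))²/(24·10000) = 243/320000 m
Load 4 — triangular load w₀=17 kN/m (0→w₀ over full span):
  y_4 = -w₀x²(L-x)²(x+2L)/(120LEI) = -17·(3/2)²·(6-(3/2))²·((3/2)+2·6)/(120·6·10000) = -37179/25600000 m
Superposition: y = Σ y_i = -15651/25600000 m ≈ -0.000611 m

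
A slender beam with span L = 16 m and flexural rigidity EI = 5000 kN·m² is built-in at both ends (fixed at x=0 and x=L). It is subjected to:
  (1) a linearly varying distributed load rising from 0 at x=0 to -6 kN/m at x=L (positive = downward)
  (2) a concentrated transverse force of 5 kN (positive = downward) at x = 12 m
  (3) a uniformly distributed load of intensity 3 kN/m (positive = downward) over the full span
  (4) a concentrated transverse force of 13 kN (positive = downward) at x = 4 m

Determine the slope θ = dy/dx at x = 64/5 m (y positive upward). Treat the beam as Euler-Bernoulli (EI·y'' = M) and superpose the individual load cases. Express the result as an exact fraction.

θ(64/5) = 2238/390625 rad

Load 1 — triangular load w₀=-6 kN/m (0→w₀ over full span):
  θ_1 = -w₀(2x(L-x)(L-2x)(x+2L)+x²(L-x)²)/(120LEI) = -(-6)·(2·(64/5)·(16-(64/5))·(16-2·(64/5))·((64/5)+2·16)+(64/5)²·(16-(64/5))²)/(120·16·5000) = -8192/390625 rad
Load 2 — point force P=5 kN at a=12 m (b=L-a=4):
  θ_2 = Pa²(L-x)(2bL-(3b+a)(L-x))/(2L³EI)  [x>a] = 5·12²·(16-(64/5))·(2·4·16-(3·4+12)·(16-(64/5)))/(2·16³·5000) = 9/3125 rad
Load 3 — uniform load w=3 kN/m over full span:
  θ_3 = -wx(L-x)(L-2x)/(12EI) = -3·(64/5)·(16-(64/5))·(16-2·(64/5))/(12·5000) = 1536/78125 rad
Load 4 — point force P=13 kN at a=4 m (b=L-a=12):
  θ_4 = Pa²(L-x)(2bL-(3b+a)(L-x))/(2L³EI)  [x>a] = 13·4²·(16-(64/5))·(2·12·16-(3·12+4)·(16-(64/5)))/(2·16³·5000) = 13/3125 rad
Superposition: θ = Σ θ_i = 2238/390625 rad ≈ 0.005729 rad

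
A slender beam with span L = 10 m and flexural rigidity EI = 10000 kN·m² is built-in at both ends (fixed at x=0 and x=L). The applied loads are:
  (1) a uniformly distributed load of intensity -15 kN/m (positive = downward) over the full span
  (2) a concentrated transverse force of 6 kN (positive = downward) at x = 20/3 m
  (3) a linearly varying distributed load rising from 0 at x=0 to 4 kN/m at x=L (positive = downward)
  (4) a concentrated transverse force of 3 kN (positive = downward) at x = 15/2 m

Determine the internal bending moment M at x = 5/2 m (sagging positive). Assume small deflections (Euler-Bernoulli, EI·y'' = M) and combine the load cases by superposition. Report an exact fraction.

M(5/2) = -9095/576 kN·m

Load 1 — uniform load w=-15 kN/m over full span:
  M_1 = wLx/2 - wL²/12 - wx²/2 = (-15)·10·(5/2)/2 - (-15)·10²/12 - (-15)·(5/2)²/2 = -125/8 kN·m
Load 2 — point force P=6 kN at a=20/3 m (b=L-a=10/3):
  M_2 = Pb²(3a+b)x/L³ - Pab²/L²  [x≤a] = 6·(10/3)²·(3·(20/3)+(10/3))·(5/2)/10³ - 6·(20/3)·(10/3)²/10² = -5/9 kN·m
Load 3 — triangular load w₀=4 kN/m (0→w₀ over full span):
  M_3 = 3w₀Lx/20 - w₀L²/30 - w₀x³/(6L) = 3·4·10·(5/2)/20 - 4·10²/30 - 4·(5/2)³/(6·10) = 5/8 kN·m
Load 4 — point force P=3 kN at a=15/2 m (b=L-a=5/2):
  M_4 = Pb²(3a+b)x/L³ - Pab²/L²  [x≤a] = 3·(5/2)²·(3·(15/2)+(5/2))·(5/2)/10³ - 3·(15/2)·(5/2)²/10² = -15/64 kN·m
Superposition: M = Σ M_i = -9095/576 kN·m ≈ -15.789931 kN·m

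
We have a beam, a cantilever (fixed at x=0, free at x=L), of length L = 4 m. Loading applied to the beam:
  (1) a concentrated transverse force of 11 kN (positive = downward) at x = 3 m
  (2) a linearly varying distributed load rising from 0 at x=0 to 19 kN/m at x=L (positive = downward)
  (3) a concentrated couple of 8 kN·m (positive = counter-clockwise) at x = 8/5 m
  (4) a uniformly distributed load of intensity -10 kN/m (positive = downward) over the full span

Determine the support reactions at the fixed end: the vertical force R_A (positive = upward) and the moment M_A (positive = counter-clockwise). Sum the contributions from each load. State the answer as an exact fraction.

R_A = 9 kN, M_A = 139/3 kN·m

Load 1 — point force P=11 kN at a=3 m (b=L-a=1):
  R_A = P = 11 kN
  M_A = Pa = 11·3 = 33 kN·m
Load 2 — triangular load w₀=19 kN/m (0→w₀ over full span):
  R_A = w₀L/2 = 19·4/2 = 38 kN
  M_A = w₀L²/3 = 19·4²/3 = 304/3 kN·m
Load 3 — applied couple M₀=8 kN·m at a=8/5 m (b=L-a=12/5):
  R_A = 0 kN
  M_A = -M₀ = -8 kN·m
Load 4 — uniform load w=-10 kN/m over full span:
  R_A = wL = (-10)·4 = -40 kN
  M_A = wL²/2 = (-10)·4²/2 = -80 kN·m
Superposition: R_A = 9 kN, M_A = 139/3 kN·m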